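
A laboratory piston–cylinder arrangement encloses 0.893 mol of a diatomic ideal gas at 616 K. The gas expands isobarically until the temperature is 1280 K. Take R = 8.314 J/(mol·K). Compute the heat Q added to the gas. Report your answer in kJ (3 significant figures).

Isobaric: W = nRΔT = (0.893)(8.314)(664) = 4930 J.
ΔU = nCᵥΔT with Cᵥ = 5R/2: ΔU = (0.893)(20.79)(664) = 12325 J.
Q = ΔU + W = 12325 + 4930 = 17254 J.

Q ≈ 17.3 kJ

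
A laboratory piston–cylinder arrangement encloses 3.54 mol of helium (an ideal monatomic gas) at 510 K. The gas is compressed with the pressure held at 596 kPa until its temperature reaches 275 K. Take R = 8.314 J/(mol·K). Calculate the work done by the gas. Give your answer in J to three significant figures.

W ≈ -6920 J

Isobaric: W = P ΔV = nR ΔT.
W = (3.54)(8.314)(275 − 510) = -6916 J.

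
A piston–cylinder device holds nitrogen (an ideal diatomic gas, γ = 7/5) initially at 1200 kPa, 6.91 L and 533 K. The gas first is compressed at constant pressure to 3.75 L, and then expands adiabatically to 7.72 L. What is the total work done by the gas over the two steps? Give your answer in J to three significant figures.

Step 1 (isobaric): W = PΔV = (1200 kPa)(3.75 − 6.91 L) = -3792 J.
After step 1: P = 1200 kPa, V = 3.75 L, T = 289.3 K.
Step 2 (adiabatic): W = (P₁V₁ − P₂V₂)/(γ−1) = (4500 − 3371)/0.4 = 2822 J.
W_total = -3792 + 2822 = -969.9 J.

W_total ≈ -970 J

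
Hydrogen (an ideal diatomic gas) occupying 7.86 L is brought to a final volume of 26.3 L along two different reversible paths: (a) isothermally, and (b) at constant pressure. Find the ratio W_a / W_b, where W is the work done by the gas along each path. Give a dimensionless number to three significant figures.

Path (a) isothermal: W = P₁V₁ ln(V₂/V₁) → W_a/(P₁V₁) = 1.208.
Path (b) isobaric: W = P₁(V₂ − V₁) → W_b/(P₁V₁) = 2.346.
W_a / W_b = 1.208 / 2.346 = 0.5148.

W_a / W_b ≈ 0.515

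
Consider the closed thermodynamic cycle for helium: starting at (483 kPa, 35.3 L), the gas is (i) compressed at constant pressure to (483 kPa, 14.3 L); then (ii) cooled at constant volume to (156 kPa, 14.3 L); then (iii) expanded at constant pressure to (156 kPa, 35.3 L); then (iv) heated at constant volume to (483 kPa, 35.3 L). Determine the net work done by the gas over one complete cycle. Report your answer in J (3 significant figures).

Constant-volume legs do no work.
W(i) = (483)(14.3 − 35.3) = -10143 J; W(iii) = (156)(35.3 − 14.3) = 3276 J.
W_net = -10143 + 3276 = -6867 J (the counter-clockwise enclosed area).

W_net ≈ -6870 J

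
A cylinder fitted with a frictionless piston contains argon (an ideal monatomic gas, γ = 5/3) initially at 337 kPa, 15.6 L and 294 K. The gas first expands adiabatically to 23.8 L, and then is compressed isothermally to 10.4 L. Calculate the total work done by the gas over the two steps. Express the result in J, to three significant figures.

Step 1 (adiabatic): W = (P₁V₁ − P₂V₂)/(γ−1) = (5257 − 3967)/0.667 = 1935 J.
After step 1: P = 166.7 kPa, V = 23.8 L, T = 221.8 K.
Step 2 (isothermal): W = P₁V₁ ln(V₂/V₁) = (3967) ln(10.4/23.8) = -3284 J.
W_total = 1935 − 3284 = -1349 J.

W_total ≈ -1350 J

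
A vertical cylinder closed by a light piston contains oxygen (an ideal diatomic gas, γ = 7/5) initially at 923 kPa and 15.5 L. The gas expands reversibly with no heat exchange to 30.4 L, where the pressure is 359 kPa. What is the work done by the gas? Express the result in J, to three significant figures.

W ≈ 8480 J

Adiabatic: W = (P₁V₁ − P₂V₂)/(γ − 1) with γ = 7/5.
P₁V₁ = 14306 J, P₂V₂ = 10914 J.
W = (14306 − 10914) / 0.4 = 8482 J.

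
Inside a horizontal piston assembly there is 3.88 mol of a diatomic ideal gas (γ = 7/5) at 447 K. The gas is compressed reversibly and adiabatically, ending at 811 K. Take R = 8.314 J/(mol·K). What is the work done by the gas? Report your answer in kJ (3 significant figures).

Adiabatic ⇒ Q = 0, so W_by = −ΔU = nCᵥ(T₁ − T₂).
Cᵥ = 5R/2 = 20.79 J/(mol·K).
W = (3.88)(20.79)(447 − 811) = -29355 J.

W ≈ -29.4 kJ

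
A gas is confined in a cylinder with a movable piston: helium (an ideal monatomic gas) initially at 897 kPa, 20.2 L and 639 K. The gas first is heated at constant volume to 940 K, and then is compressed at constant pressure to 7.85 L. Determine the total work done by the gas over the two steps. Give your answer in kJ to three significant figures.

W_total ≈ -16.3 kJ

Step 1 (isochoric): W = 0 (constant volume).
After step 1: P = 1320 kPa (V unchanged).
Step 2 (isobaric): W = PΔV = (1320 kPa)(7.85 − 20.2 L) = -16296 J.
W_total = 0 − 16296 = -16296 J.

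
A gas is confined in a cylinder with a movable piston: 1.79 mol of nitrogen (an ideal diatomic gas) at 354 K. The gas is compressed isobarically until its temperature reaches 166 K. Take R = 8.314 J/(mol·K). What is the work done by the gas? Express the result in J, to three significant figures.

W ≈ -2800 J

Isobaric: W = P ΔV = nR ΔT.
W = (1.79)(8.314)(166 − 354) = -2798 J.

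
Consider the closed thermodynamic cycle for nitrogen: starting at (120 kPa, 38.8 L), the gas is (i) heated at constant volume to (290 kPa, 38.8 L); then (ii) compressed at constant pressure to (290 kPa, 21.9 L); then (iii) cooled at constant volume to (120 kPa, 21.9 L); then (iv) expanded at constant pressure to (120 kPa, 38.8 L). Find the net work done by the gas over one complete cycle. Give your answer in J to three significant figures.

Constant-volume legs do no work.
W(ii) = (290)(21.9 − 38.8) = -4901 J; W(iv) = (120)(38.8 − 21.9) = 2028 J.
W_net = -4901 + 2028 = -2873 J (the counter-clockwise enclosed area).

W_net ≈ -2870 J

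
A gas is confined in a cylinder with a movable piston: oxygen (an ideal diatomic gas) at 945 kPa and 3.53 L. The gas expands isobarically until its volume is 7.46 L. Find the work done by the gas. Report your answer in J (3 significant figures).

Isobaric: W = P ΔV.
W = (945 kPa)(7.46 − 3.53 L) = (945)(3.93) = 3714 J.

W ≈ 3710 J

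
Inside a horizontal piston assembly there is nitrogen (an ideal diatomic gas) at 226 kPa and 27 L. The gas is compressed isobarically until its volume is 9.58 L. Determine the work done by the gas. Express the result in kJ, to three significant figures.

Isobaric: W = P ΔV.
W = (226 kPa)(9.58 − 27 L) = (226)(-17.42) = -3937 J.

W ≈ -3.94 kJ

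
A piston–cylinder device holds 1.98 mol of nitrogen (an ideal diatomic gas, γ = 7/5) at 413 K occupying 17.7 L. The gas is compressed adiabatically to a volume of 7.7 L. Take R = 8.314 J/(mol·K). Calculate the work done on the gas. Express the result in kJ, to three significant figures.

W ≈ 6.71 kJ

Adiabatic: TV^(γ−1) = const with γ = 7/5.
T₂ = T₁ (V₁/V₂)^(γ−1) = 413 × (17.7/7.7)^0.4 = 413 × 1.395 = 576.2 K.
W_by = nCᵥ(T₁ − T₂) = (1.98)(20.79)(413 − 576.2) = -6715 J.
Work on gas = −W_by = 6715 J.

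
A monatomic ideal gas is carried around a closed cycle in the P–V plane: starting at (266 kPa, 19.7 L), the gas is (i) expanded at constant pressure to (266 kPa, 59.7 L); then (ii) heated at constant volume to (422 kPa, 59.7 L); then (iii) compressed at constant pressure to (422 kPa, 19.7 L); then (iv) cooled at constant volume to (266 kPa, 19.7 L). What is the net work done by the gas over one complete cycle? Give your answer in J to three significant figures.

W_net ≈ -6240 J

Constant-volume legs do no work.
W(i) = (266)(59.7 − 19.7) = 10640 J; W(iii) = (422)(19.7 − 59.7) = -16880 J.
W_net = 10640 − 16880 = -6240 J (the counter-clockwise enclosed area).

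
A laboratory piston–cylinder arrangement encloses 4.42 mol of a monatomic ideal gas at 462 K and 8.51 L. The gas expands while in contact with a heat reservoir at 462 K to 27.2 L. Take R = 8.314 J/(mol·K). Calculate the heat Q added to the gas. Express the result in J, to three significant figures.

Q ≈ 19700 J

Isothermal ⇒ ΔU = 0, so Q = W = nRT ln(V₂/V₁).
Q = (4.42)(8.314)(462) ln(27.2/8.51) = 16978 × 1.162 = 19727 J.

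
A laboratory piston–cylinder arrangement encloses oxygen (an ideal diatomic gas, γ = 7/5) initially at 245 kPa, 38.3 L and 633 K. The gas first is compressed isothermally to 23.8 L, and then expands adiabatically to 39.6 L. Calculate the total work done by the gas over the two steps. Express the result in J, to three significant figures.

W_total ≈ -142 J

Step 1 (isothermal): W = P₁V₁ ln(V₂/V₁) = (9384) ln(23.8/38.3) = -4464 J.
After step 1: P = 394.3 kPa, V = 23.8 L, T = 633 K.
Step 2 (adiabatic): W = (P₁V₁ − P₂V₂)/(γ−1) = (9384 − 7655)/0.4 = 4322 J.
W_total = -4464 + 4322 = -141.9 J.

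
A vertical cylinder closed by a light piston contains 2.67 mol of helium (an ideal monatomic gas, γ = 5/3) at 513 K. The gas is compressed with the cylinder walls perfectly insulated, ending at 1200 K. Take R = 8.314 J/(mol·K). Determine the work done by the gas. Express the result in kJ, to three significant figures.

Adiabatic ⇒ Q = 0, so W_by = −ΔU = nCᵥ(T₁ − T₂).
Cᵥ = 3R/2 = 12.47 J/(mol·K).
W = (2.67)(12.47)(513 − 1200) = -22875 J.

W ≈ -22.9 kJ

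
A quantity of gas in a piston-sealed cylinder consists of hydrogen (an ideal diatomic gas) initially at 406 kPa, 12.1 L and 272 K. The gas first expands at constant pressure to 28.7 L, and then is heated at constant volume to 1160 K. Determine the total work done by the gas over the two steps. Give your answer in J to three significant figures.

W_total ≈ 6740 J

Step 1 (isobaric): W = PΔV = (406 kPa)(28.7 − 12.1 L) = 6740 J.
Step 2 (isochoric): W = 0 (constant volume).
W_total = 6740 + 0 = 6740 J.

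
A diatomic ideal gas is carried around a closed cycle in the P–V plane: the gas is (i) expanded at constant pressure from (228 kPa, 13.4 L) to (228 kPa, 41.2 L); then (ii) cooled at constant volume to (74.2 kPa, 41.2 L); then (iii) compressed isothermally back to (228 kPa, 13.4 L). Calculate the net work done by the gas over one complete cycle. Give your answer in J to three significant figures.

W_net ≈ 2900 J

Leg (i): W = PΔV = (228)(41.2 − 13.4) = 6338 J.
Leg (ii): W = 0.
Leg (iii): W = PᵢVᵢ ln(V_f/Vᵢ) = (3057) ln(13.4/41.2) = -3434 J.
W_net = 6338 − 3434 = 2905 J.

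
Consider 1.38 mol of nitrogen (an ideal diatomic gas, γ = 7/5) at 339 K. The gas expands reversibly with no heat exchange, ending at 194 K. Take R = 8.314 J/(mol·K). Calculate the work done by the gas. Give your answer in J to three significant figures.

W ≈ 4160 J

Adiabatic ⇒ Q = 0, so W_by = −ΔU = nCᵥ(T₁ − T₂).
Cᵥ = 5R/2 = 20.79 J/(mol·K).
W = (1.38)(20.79)(339 − 194) = 4159 J.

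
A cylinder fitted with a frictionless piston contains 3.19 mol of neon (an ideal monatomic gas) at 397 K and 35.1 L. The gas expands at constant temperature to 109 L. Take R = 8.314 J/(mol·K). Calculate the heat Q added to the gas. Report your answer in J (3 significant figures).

Q ≈ 11900 J

Isothermal ⇒ ΔU = 0, so Q = W = nRT ln(V₂/V₁).
Q = (3.19)(8.314)(397) ln(109/35.1) = 10529 × 1.133 = 11931 J.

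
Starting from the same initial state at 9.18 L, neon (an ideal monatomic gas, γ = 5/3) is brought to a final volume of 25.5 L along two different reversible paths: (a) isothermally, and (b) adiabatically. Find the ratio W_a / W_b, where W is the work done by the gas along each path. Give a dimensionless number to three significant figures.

W_a / W_b ≈ 1.38

Path (a) isothermal: W = P₁V₁ ln(V₂/V₁) → W_a/(P₁V₁) = 1.022.
Path (b) adiabatic: W = P₁V₁(1 − (V₁/V₂)^(γ−1))/(γ−1) → W_b/(P₁V₁) = 0.7409.
W_a / W_b = 1.022 / 0.7409 = 1.379.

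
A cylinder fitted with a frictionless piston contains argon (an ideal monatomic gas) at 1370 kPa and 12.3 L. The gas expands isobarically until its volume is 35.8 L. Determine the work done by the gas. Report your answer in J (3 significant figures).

Isobaric: W = P ΔV.
W = (1370 kPa)(35.8 − 12.3 L) = (1370)(23.5) = 32195 J.

W ≈ 32200 J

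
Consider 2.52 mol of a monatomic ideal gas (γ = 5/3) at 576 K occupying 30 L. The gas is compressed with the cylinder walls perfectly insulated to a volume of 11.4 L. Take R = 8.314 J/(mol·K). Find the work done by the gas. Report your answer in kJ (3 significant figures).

Adiabatic: TV^(γ−1) = const with γ = 5/3.
T₂ = T₁ (V₁/V₂)^(γ−1) = 576 × (30/11.4)^0.667 = 576 × 1.906 = 1098 K.
W_by = nCᵥ(T₁ − T₂) = (2.52)(12.47)(576 − 1098) = -16402 J.

W ≈ -16.4 kJ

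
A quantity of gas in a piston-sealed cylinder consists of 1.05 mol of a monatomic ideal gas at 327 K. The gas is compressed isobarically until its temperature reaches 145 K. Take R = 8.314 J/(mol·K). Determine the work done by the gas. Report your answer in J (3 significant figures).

Isobaric: W = P ΔV = nR ΔT.
W = (1.05)(8.314)(145 − 327) = -1589 J.

W ≈ -1590 J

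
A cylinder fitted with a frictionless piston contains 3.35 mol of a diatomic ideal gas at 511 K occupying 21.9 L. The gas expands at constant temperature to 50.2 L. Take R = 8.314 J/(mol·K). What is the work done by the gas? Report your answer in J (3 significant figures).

W ≈ 11800 J

Isothermal: W = nRT ln(V₂/V₁).
W = (3.35)(8.314)(511) × ln(50.2/21.9)
  = 14232 × 0.8295
W_by_gas = 11806 J.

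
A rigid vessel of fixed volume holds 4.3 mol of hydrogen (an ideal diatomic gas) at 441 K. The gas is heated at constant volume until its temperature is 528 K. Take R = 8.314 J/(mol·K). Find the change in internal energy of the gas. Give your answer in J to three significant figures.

Constant volume ⇒ W = 0, so Q = ΔU = nCᵥΔT with Cᵥ = 5R/2 = 20.79 J/(mol·K).
ΔU = (4.3)(20.79)(528 − 441) = 7776 J.

ΔU ≈ 7780 J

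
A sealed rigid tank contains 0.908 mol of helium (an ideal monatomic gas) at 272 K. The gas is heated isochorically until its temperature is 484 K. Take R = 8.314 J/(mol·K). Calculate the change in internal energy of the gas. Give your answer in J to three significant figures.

Constant volume ⇒ W = 0, so Q = ΔU = nCᵥΔT with Cᵥ = 3R/2 = 12.47 J/(mol·K).
ΔU = (0.908)(12.47)(484 − 272) = 2401 J.

ΔU ≈ 2400 J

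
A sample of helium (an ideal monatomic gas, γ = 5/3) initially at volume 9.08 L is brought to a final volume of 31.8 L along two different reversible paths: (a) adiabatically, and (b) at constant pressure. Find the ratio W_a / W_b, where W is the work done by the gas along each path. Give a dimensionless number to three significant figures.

W_a / W_b ≈ 0.340

Path (a) adiabatic: W = P₁V₁(1 − (V₁/V₂)^(γ−1))/(γ−1) → W_a/(P₁V₁) = 0.8496.
Path (b) isobaric: W = P₁(V₂ − V₁) → W_b/(P₁V₁) = 2.502.
W_a / W_b = 0.8496 / 2.502 = 0.3395.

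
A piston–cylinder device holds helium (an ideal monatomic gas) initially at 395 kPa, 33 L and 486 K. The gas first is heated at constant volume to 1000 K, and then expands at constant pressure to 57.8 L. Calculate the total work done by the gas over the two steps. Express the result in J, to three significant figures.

W_total ≈ 20200 J

Step 1 (isochoric): W = 0 (constant volume).
After step 1: P = 812.8 kPa (V unchanged).
Step 2 (isobaric): W = PΔV = (812.8 kPa)(57.8 − 33 L) = 20156 J.
W_total = 0 + 20156 = 20156 J.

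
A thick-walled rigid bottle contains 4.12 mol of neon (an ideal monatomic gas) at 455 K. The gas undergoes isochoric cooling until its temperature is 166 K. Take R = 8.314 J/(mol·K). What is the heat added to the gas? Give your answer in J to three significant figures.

Q ≈ -14800 J

Constant volume ⇒ W = 0, so Q = ΔU = nCᵥΔT with Cᵥ = 3R/2 = 12.47 J/(mol·K).
ΔU = (4.12)(12.47)(166 − 455) = -14849 J.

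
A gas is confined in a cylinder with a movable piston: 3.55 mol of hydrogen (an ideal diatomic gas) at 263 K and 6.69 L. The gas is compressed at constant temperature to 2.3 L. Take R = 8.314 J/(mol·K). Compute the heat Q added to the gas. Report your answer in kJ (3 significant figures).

Q ≈ -8.29 kJ

Isothermal ⇒ ΔU = 0, so Q = W = nRT ln(V₂/V₁).
Q = (3.55)(8.314)(263) ln(2.3/6.69) = 7762 × -1.068 = -8288 J.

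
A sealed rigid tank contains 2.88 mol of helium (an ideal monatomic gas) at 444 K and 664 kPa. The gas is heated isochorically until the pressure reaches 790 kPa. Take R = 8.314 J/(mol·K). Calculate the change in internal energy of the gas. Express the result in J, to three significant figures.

Constant volume ⇒ W = 0, so Q = ΔU = nCᵥΔT with Cᵥ = 3R/2 = 12.47 J/(mol·K).
At constant V, T₂/T₁ = P₂/P₁ ⇒ ΔT = T₁(P₂/P₁ − 1) = 444·(790/664 − 1) = 84.25 K.
ΔU = (2.88)(12.47)(84.25) = 3026 J.

ΔU ≈ 3030 J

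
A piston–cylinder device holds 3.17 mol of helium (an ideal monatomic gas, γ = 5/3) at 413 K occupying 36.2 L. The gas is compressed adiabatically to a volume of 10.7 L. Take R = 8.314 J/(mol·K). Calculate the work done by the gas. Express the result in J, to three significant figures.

W ≈ -20500 J

Adiabatic: TV^(γ−1) = const with γ = 5/3.
T₂ = T₁ (V₁/V₂)^(γ−1) = 413 × (36.2/10.7)^0.667 = 413 × 2.254 = 930.8 K.
W_by = nCᵥ(T₁ − T₂) = (3.17)(12.47)(413 − 930.8) = -20468 J.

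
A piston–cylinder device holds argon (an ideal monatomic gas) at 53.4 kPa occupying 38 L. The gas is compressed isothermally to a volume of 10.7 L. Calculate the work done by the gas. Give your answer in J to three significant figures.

W ≈ -2570 J

Isothermal: W = nRT ln(V₂/V₁) = P₁V₁ ln(V₂/V₁).
P₁V₁ = (53.4 kPa)(38 L) = 2029 J.
W = 2029 × ln(10.7/38) = 2029 × -1.267
W_by_gas = -2572 J.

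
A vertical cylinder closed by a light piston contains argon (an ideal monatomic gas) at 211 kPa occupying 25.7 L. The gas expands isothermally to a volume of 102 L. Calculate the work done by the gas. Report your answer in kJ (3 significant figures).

Isothermal: W = nRT ln(V₂/V₁) = P₁V₁ ln(V₂/V₁).
P₁V₁ = (211 kPa)(25.7 L) = 5423 J.
W = 5423 × ln(102/25.7) = 5423 × 1.378
W_by_gas = 7475 J.

W ≈ 7.48 kJ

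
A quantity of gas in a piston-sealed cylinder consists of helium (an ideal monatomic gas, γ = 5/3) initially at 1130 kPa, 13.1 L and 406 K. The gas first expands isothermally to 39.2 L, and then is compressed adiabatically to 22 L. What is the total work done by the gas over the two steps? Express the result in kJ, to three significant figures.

W_total ≈ 5.79 kJ

Step 1 (isothermal): W = P₁V₁ ln(V₂/V₁) = (14803) ln(39.2/13.1) = 16225 J.
After step 1: P = 377.6 kPa, V = 39.2 L, T = 406 K.
Step 2 (adiabatic): W = (P₁V₁ − P₂V₂)/(γ−1) = (14803 − 21757)/0.667 = -10430 J.
W_total = 16225 − 10430 = 5795 J.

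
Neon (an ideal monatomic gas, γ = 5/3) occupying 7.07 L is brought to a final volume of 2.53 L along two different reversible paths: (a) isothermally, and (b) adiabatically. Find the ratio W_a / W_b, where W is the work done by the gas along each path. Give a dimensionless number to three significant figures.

Path (a) isothermal: W = P₁V₁ ln(V₂/V₁) → W_a/(P₁V₁) = -1.028.
Path (b) adiabatic: W = P₁V₁(1 − (V₁/V₂)^(γ−1))/(γ−1) → W_b/(P₁V₁) = -1.476.
W_a / W_b = -1.028 / -1.476 = 0.6963.

W_a / W_b ≈ 0.696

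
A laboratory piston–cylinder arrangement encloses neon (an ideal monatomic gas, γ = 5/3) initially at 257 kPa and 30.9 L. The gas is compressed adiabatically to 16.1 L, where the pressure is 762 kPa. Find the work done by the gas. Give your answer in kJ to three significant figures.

Adiabatic: W = (P₁V₁ − P₂V₂)/(γ − 1) with γ = 5/3.
P₁V₁ = 7941 J, P₂V₂ = 12268 J.
W = (7941 − 12268) / 0.6667 = -6490 J.

W ≈ -6.49 kJ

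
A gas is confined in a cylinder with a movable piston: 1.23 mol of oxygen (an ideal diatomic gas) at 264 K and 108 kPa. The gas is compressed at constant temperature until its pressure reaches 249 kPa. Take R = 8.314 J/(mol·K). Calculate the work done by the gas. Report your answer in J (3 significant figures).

Isothermal process: W = nRT ln(V₂/V₁) = nRT ln(P₁/P₂).
W = (1.23)(8.314)(264) × ln(108/249)
  = 2700 × ln(0.4337) = 2700 × -0.8353
W_by_gas = -2255 J.

W ≈ -2260 J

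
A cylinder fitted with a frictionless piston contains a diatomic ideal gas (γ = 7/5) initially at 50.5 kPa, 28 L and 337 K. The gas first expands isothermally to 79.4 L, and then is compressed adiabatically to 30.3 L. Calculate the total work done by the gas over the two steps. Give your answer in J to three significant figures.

W_total ≈ -188 J

Step 1 (isothermal): W = P₁V₁ ln(V₂/V₁) = (1414) ln(79.4/28) = 1474 J.
After step 1: P = 17.81 kPa, V = 79.4 L, T = 337 K.
Step 2 (adiabatic): W = (P₁V₁ − P₂V₂)/(γ−1) = (1414 − 2079)/0.4 = -1662 J.
W_total = 1474 − 1662 = -188.1 J.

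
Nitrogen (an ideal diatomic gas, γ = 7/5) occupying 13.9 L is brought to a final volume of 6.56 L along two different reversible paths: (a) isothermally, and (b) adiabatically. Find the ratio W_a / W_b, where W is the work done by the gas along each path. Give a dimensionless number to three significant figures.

W_a / W_b ≈ 0.857

Path (a) isothermal: W = P₁V₁ ln(V₂/V₁) → W_a/(P₁V₁) = -0.7509.
Path (b) adiabatic: W = P₁V₁(1 − (V₁/V₂)^(γ−1))/(γ−1) → W_b/(P₁V₁) = -0.8759.
W_a / W_b = -0.7509 / -0.8759 = 0.8573.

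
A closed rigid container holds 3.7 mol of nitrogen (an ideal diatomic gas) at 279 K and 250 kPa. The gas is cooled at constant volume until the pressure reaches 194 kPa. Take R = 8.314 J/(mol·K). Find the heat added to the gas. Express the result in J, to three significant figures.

Constant volume ⇒ W = 0, so Q = ΔU = nCᵥΔT with Cᵥ = 5R/2 = 20.79 J/(mol·K).
At constant V, T₂/T₁ = P₂/P₁ ⇒ ΔT = T₁(P₂/P₁ − 1) = 279·(194/250 − 1) = -62.5 K.
ΔU = (3.7)(20.79)(-62.5) = -4806 J.

Q ≈ -4810 J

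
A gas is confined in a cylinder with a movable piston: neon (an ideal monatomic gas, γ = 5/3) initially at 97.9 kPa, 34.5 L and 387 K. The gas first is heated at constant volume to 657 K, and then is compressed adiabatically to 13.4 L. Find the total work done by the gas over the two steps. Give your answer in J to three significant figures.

W_total ≈ -7560 J

Step 1 (isochoric): W = 0 (constant volume).
After step 1: P = 166.2 kPa (V unchanged).
Step 2 (adiabatic): W = (P₁V₁ − P₂V₂)/(γ−1) = (5734 − 10771)/0.667 = -7556 J.
W_total = 0 − 7556 = -7556 J.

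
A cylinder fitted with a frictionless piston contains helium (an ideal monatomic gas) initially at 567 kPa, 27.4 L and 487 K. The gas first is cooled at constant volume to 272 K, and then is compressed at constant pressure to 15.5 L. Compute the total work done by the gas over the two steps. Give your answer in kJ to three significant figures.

Step 1 (isochoric): W = 0 (constant volume).
After step 1: P = 316.7 kPa (V unchanged).
Step 2 (isobaric): W = PΔV = (316.7 kPa)(15.5 − 27.4 L) = -3769 J.
W_total = 0 − 3769 = -3769 J.

W_total ≈ -3.77 kJ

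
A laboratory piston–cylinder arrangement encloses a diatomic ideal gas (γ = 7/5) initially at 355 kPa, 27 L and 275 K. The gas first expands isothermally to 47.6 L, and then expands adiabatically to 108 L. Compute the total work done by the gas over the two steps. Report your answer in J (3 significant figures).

Step 1 (isothermal): W = P₁V₁ ln(V₂/V₁) = (9585) ln(47.6/27) = 5435 J.
After step 1: P = 201.4 kPa, V = 47.6 L, T = 275 K.
Step 2 (adiabatic): W = (P₁V₁ − P₂V₂)/(γ−1) = (9585 − 6907)/0.4 = 6696 J.
W_total = 5435 + 6696 = 12131 J.

W_total ≈ 12100 J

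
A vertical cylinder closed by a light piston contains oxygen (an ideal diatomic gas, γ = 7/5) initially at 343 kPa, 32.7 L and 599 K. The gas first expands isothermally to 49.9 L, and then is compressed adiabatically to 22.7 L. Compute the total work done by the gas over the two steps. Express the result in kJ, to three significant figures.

W_total ≈ -5.64 kJ

Step 1 (isothermal): W = P₁V₁ ln(V₂/V₁) = (11216) ln(49.9/32.7) = 4740 J.
After step 1: P = 224.8 kPa, V = 49.9 L, T = 599 K.
Step 2 (adiabatic): W = (P₁V₁ − P₂V₂)/(γ−1) = (11216 − 15370)/0.4 = -10385 J.
W_total = 4740 − 10385 = -5644 J.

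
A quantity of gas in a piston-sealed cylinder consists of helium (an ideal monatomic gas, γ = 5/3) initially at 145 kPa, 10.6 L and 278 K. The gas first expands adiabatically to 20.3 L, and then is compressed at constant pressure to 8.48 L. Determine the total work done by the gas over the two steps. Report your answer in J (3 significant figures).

Step 1 (adiabatic): W = (P₁V₁ − P₂V₂)/(γ−1) = (1537 − 996.7)/0.667 = 810.5 J.
After step 1: P = 49.1 kPa, V = 20.3 L, T = 180.3 K.
Step 2 (isobaric): W = PΔV = (49.1 kPa)(8.48 − 20.3 L) = -580.3 J.
W_total = 810.5 − 580.3 = 230.2 J.

W_total ≈ 230 J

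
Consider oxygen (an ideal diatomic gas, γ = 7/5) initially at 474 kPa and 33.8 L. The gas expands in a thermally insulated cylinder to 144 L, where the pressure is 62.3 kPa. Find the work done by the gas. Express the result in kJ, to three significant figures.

W ≈ 17.6 kJ

Adiabatic: W = (P₁V₁ − P₂V₂)/(γ − 1) with γ = 7/5.
P₁V₁ = 16021 J, P₂V₂ = 8971 J.
W = (16021 − 8971) / 0.4 = 17625 J.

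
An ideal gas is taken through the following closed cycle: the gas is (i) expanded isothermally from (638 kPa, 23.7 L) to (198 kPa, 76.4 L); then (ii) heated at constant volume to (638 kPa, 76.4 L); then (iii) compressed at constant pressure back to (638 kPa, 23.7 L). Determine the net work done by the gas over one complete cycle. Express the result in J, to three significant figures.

W_net ≈ -15900 J

Leg (i): W = PᵢVᵢ ln(V_f/Vᵢ) = (15121) ln(76.4/23.7) = 17699 J.
Leg (ii): W = 0.
Leg (iii): W = PΔV = (638)(23.7 − 76.4) = -33623 J.
W_net = 17699 − 33623 = -15924 J.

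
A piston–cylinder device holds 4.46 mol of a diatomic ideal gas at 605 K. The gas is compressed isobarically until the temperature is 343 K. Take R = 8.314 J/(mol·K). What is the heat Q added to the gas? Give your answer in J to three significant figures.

Q ≈ -34000 J

Isobaric: W = nRΔT = (4.46)(8.314)(-262) = -9715 J.
ΔU = nCᵥΔT with Cᵥ = 5R/2: ΔU = (4.46)(20.79)(-262) = -24288 J.
Q = ΔU + W = -24288 − 9715 = -34003 J.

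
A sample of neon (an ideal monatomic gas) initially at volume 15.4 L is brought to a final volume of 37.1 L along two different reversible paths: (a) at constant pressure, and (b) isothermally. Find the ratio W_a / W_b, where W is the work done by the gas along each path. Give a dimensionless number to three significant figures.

W_a / W_b ≈ 1.60

Path (a) isobaric: W = P₁(V₂ − V₁) → W_a/(P₁V₁) = 1.409.
Path (b) isothermal: W = P₁V₁ ln(V₂/V₁) → W_b/(P₁V₁) = 0.8792.
W_a / W_b = 1.409 / 0.8792 = 1.603.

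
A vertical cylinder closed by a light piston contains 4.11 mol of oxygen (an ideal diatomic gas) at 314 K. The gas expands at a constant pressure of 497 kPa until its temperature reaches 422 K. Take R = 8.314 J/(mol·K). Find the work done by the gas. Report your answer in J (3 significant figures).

W ≈ 3690 J

Isobaric: W = P ΔV = nR ΔT.
W = (4.11)(8.314)(422 − 314) = 3690 J.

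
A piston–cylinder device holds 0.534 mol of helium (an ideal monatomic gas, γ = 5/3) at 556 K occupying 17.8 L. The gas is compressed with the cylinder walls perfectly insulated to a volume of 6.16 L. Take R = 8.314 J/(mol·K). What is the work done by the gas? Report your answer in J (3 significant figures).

W ≈ -3810 J

Adiabatic: TV^(γ−1) = const with γ = 5/3.
T₂ = T₁ (V₁/V₂)^(γ−1) = 556 × (17.8/6.16)^0.667 = 556 × 2.029 = 1128 K.
W_by = nCᵥ(T₁ − T₂) = (0.534)(12.47)(556 − 1128) = -3809 J.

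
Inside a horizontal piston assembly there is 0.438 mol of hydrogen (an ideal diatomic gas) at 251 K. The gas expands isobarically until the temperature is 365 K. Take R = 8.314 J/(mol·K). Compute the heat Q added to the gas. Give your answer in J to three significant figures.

Isobaric: W = nRΔT = (0.438)(8.314)(114) = 415.1 J.
ΔU = nCᵥΔT with Cᵥ = 5R/2: ΔU = (0.438)(20.79)(114) = 1038 J.
Q = ΔU + W = 1038 + 415.1 = 1453 J.

Q ≈ 1450 J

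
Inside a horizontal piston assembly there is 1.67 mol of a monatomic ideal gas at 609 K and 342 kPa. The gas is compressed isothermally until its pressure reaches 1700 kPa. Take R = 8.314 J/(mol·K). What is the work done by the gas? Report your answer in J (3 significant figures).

W ≈ -13600 J

Isothermal process: W = nRT ln(V₂/V₁) = nRT ln(P₁/P₂).
W = (1.67)(8.314)(609) × ln(342/1700)
  = 8456 × ln(0.2012) = 8456 × -1.604
W_by_gas = -13559 J.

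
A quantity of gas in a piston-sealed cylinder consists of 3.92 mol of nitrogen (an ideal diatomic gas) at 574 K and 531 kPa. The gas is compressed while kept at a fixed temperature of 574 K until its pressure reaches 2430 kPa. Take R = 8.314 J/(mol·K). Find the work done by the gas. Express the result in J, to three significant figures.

W ≈ -28500 J

Isothermal process: W = nRT ln(V₂/V₁) = nRT ln(P₁/P₂).
W = (3.92)(8.314)(574) × ln(531/2430)
  = 18707 × ln(0.2185) = 18707 × -1.521
W_by_gas = -28451 J.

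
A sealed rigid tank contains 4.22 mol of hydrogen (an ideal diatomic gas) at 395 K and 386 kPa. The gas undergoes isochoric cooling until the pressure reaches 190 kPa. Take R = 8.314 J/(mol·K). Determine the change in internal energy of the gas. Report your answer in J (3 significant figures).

Constant volume ⇒ W = 0, so Q = ΔU = nCᵥΔT with Cᵥ = 5R/2 = 20.79 J/(mol·K).
At constant V, T₂/T₁ = P₂/P₁ ⇒ ΔT = T₁(P₂/P₁ − 1) = 395·(190/386 − 1) = -200.6 K.
ΔU = (4.22)(20.79)(-200.6) = -17593 J.

ΔU ≈ -17600 J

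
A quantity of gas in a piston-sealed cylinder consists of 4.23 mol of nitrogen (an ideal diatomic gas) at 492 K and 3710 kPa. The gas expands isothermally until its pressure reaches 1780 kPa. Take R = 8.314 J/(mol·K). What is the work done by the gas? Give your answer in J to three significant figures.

Isothermal process: W = nRT ln(V₂/V₁) = nRT ln(P₁/P₂).
W = (4.23)(8.314)(492) × ln(3710/1780)
  = 17303 × ln(2.084) = 17303 × 0.7344
W_by_gas = 12707 J.

W ≈ 12700 J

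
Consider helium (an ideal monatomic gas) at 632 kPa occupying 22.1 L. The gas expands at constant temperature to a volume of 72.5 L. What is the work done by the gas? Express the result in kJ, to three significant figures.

W ≈ 16.6 kJ

Isothermal: W = nRT ln(V₂/V₁) = P₁V₁ ln(V₂/V₁).
P₁V₁ = (632 kPa)(22.1 L) = 13967 J.
W = 13967 × ln(72.5/22.1) = 13967 × 1.188
W_by_gas = 16593 J.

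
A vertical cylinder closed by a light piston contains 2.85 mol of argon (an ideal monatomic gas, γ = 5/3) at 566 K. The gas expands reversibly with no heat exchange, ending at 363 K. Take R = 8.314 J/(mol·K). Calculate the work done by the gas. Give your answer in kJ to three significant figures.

W ≈ 7.22 kJ

Adiabatic ⇒ Q = 0, so W_by = −ΔU = nCᵥ(T₁ − T₂).
Cᵥ = 3R/2 = 12.47 J/(mol·K).
W = (2.85)(12.47)(566 − 363) = 7215 J.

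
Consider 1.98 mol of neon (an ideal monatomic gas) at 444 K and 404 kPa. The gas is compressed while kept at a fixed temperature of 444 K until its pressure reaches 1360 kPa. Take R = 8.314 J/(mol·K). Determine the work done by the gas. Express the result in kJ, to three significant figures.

W ≈ -8.87 kJ

Isothermal process: W = nRT ln(V₂/V₁) = nRT ln(P₁/P₂).
W = (1.98)(8.314)(444) × ln(404/1360)
  = 7309 × ln(0.2971) = 7309 × -1.214
W_by_gas = -8872 J.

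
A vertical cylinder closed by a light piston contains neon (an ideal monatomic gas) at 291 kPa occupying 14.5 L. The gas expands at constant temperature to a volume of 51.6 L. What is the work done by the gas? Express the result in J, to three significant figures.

Isothermal: W = nRT ln(V₂/V₁) = P₁V₁ ln(V₂/V₁).
P₁V₁ = (291 kPa)(14.5 L) = 4220 J.
W = 4220 × ln(51.6/14.5) = 4220 × 1.269
W_by_gas = 5356 J.

W ≈ 5360 J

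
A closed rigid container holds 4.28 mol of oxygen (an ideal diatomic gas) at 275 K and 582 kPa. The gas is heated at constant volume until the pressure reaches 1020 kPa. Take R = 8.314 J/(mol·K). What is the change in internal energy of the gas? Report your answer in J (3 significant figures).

ΔU ≈ 18400 J

Constant volume ⇒ W = 0, so Q = ΔU = nCᵥΔT with Cᵥ = 5R/2 = 20.79 J/(mol·K).
At constant V, T₂/T₁ = P₂/P₁ ⇒ ΔT = T₁(P₂/P₁ − 1) = 275·(1020/582 − 1) = 207 K.
ΔU = (4.28)(20.79)(207) = 18411 J.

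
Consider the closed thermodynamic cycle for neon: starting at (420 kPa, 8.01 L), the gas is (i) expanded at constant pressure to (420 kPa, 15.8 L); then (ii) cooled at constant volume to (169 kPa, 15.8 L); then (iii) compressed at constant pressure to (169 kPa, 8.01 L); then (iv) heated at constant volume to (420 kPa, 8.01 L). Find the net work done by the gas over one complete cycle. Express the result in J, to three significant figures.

Constant-volume legs do no work.
W(i) = (420)(15.8 − 8.01) = 3272 J; W(iii) = (169)(8.01 − 15.8) = -1317 J.
W_net = 3272 − 1317 = 1955 J (the clockwise enclosed area).

W_net ≈ 1960 J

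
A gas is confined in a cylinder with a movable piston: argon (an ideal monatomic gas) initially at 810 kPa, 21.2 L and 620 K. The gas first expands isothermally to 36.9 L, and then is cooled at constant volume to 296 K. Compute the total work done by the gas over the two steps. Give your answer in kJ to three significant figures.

Step 1 (isothermal): W = P₁V₁ ln(V₂/V₁) = (17172) ln(36.9/21.2) = 9517 J.
Step 2 (isochoric): W = 0 (constant volume).
W_total = 9517 + 0 = 9517 J.

W_total ≈ 9.52 kJ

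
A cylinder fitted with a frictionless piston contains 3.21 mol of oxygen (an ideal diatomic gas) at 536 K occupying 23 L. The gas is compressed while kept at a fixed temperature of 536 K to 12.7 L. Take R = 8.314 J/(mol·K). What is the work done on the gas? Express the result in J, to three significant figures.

Isothermal: W = nRT ln(V₂/V₁).
W = (3.21)(8.314)(536) × ln(12.7/23)
  = 14305 × -0.5939
W_by_gas = -8495 J; work on gas = −W_by = 8495 J.

W ≈ 8500 J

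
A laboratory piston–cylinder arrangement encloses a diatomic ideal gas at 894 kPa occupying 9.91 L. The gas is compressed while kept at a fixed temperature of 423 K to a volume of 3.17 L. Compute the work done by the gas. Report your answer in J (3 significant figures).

Isothermal: W = nRT ln(V₂/V₁) = P₁V₁ ln(V₂/V₁).
P₁V₁ = (894 kPa)(9.91 L) = 8860 J.
W = 8860 × ln(3.17/9.91) = 8860 × -1.14
W_by_gas = -10098 J.

W ≈ -10100 J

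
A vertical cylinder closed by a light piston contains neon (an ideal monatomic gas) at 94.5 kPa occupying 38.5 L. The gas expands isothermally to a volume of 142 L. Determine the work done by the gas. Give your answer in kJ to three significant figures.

W ≈ 4.75 kJ

Isothermal: W = nRT ln(V₂/V₁) = P₁V₁ ln(V₂/V₁).
P₁V₁ = (94.5 kPa)(38.5 L) = 3638 J.
W = 3638 × ln(142/38.5) = 3638 × 1.305
W_by_gas = 4749 J.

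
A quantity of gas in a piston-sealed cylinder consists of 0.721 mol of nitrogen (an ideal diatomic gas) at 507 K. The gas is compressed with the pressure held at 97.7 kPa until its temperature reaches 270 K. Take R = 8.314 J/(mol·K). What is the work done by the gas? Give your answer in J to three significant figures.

Isobaric: W = P ΔV = nR ΔT.
W = (0.721)(8.314)(270 − 507) = -1421 J.

W ≈ -1420 J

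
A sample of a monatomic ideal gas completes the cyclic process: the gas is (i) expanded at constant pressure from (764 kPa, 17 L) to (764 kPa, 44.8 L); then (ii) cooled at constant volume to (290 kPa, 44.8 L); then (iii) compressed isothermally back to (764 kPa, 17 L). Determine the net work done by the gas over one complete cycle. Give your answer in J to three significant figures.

Leg (i): W = PΔV = (764)(44.8 − 17) = 21239 J.
Leg (ii): W = 0.
Leg (iii): W = PᵢVᵢ ln(V_f/Vᵢ) = (12992) ln(17/44.8) = -12589 J.
W_net = 21239 − 12589 = 8650 J.

W_net ≈ 8650 J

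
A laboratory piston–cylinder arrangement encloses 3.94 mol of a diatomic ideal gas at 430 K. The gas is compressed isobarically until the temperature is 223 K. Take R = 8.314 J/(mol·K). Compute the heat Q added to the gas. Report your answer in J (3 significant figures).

Isobaric: W = nRΔT = (3.94)(8.314)(-207) = -6781 J.
ΔU = nCᵥΔT with Cᵥ = 5R/2: ΔU = (3.94)(20.79)(-207) = -16952 J.
Q = ΔU + W = -16952 − 6781 = -23733 J.

Q ≈ -23700 J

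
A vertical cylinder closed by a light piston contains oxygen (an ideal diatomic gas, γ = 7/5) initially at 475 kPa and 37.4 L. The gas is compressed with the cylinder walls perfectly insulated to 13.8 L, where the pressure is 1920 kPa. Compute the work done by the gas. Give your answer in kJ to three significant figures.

W ≈ -21.8 kJ

Adiabatic: W = (P₁V₁ − P₂V₂)/(γ − 1) with γ = 7/5.
P₁V₁ = 17765 J, P₂V₂ = 26496 J.
W = (17765 − 26496) / 0.4 = -21828 J.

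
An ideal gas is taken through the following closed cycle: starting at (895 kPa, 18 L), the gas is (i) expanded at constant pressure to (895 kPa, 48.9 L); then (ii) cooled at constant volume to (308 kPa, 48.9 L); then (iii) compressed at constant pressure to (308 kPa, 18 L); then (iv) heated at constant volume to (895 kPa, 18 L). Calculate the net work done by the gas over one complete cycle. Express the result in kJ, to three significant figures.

W_net ≈ 18.1 kJ

Constant-volume legs do no work.
W(i) = (895)(48.9 − 18) = 27656 J; W(iii) = (308)(18 − 48.9) = -9517 J.
W_net = 27656 − 9517 = 18138 J (the clockwise enclosed area).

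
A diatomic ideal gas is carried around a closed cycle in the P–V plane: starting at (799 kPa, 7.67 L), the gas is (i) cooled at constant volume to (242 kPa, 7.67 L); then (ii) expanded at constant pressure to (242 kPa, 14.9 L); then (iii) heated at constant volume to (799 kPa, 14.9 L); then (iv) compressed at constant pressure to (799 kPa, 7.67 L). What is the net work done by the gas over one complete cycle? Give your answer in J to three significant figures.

W_net ≈ -4030 J

Constant-volume legs do no work.
W(ii) = (242)(14.9 − 7.67) = 1750 J; W(iv) = (799)(7.67 − 14.9) = -5777 J.
W_net = 1750 − 5777 = -4027 J (the counter-clockwise enclosed area).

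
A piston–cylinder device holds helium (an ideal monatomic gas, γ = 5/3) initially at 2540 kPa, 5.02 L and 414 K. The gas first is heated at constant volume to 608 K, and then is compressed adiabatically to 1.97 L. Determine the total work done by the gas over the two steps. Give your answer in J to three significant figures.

W_total ≈ -24300 J

Step 1 (isochoric): W = 0 (constant volume).
After step 1: P = 3730 kPa (V unchanged).
Step 2 (adiabatic): W = (P₁V₁ − P₂V₂)/(γ−1) = (18726 − 34935)/0.667 = -24314 J.
W_total = 0 − 24314 = -24314 J.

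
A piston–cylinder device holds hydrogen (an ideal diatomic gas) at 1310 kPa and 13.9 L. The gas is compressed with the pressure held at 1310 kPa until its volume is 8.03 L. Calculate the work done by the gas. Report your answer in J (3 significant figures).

Isobaric: W = P ΔV.
W = (1310 kPa)(8.03 − 13.9 L) = (1310)(-5.87) = -7690 J.

W ≈ -7690 J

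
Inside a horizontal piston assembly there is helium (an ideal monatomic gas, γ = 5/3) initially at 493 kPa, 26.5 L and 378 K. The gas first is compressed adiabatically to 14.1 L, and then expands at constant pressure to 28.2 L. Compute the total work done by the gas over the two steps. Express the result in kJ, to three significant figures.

Step 1 (adiabatic): W = (P₁V₁ − P₂V₂)/(γ−1) = (13064 − 19897)/0.667 = -10248 J.
After step 1: P = 1411 kPa, V = 14.1 L, T = 575.7 K.
Step 2 (isobaric): W = PΔV = (1411 kPa)(28.2 − 14.1 L) = 19897 J.
W_total = -10248 + 19897 = 9648 J.

W_total ≈ 9.65 kJ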